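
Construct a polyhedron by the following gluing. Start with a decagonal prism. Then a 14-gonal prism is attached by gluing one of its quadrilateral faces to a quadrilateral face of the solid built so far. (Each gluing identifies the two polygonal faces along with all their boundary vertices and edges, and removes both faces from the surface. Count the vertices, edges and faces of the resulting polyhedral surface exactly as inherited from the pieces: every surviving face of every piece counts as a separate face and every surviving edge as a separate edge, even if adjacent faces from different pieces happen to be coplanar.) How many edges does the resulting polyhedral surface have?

68

A decagonal prism: V=20, E=30, F=12.
Attach a 14-gonal prism (V=28, E=42, F=16) along a 4-gon: merge 4 vertices and 4 edges, delete both glued faces → V=44, E=68, F=26.
Check: V − E + F = 44 − 68 + 26 = 2.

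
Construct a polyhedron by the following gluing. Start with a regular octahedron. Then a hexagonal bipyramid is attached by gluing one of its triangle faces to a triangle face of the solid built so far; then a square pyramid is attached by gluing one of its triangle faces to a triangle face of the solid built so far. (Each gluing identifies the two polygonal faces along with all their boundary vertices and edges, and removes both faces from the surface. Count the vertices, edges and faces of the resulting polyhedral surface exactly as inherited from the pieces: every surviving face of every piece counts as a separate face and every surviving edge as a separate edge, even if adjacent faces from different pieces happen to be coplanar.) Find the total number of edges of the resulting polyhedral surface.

A regular octahedron: V=6, E=12, F=8.
Attach a hexagonal bipyramid (V=8, E=18, F=12) along a 3-gon: merge 3 vertices and 3 edges, delete both glued faces → V=11, E=27, F=18.
Attach a square pyramid (V=5, E=8, F=5) along a 3-gon: merge 3 vertices and 3 edges, delete both glued faces → V=13, E=32, F=21.
Check: V − E + F = 13 − 32 + 21 = 2.

32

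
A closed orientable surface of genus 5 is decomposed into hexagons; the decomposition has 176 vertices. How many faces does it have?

χ = 2 − 2·5 = -8, and every face is a hexagon so 6F = 2E.
V − E + F = -8 with E = 6F/2 gives 176 − (6/2 − 1)·F = -8, so F = 92 and E = 276.

92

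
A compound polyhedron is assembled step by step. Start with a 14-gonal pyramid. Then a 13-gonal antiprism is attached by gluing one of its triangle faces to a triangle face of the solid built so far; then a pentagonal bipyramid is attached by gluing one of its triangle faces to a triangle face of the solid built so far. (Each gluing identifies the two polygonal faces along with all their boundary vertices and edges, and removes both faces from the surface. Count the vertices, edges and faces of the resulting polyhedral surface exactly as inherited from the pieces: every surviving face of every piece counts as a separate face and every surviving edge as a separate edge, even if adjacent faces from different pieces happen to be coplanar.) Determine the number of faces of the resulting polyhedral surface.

A 14-gonal pyramid: V=15, E=28, F=15.
Attach a 13-gonal antiprism (V=26, E=52, F=28) along a 3-gon: merge 3 vertices and 3 edges, delete both glued faces → V=38, E=77, F=41.
Attach a pentagonal bipyramid (V=7, E=15, F=10) along a 3-gon: merge 3 vertices and 3 edges, delete both glued faces → V=42, E=89, F=49.
Check: V − E + F = 42 − 89 + 49 = 2.

49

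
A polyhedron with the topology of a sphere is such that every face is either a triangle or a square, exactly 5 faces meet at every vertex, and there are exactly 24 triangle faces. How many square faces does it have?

Let x be the number of squares; then F = 24 + x.
Edge–face incidences: 2E = 3·24 + 4·x = 72 + 4x.
Every vertex has degree 5, so 5V = 2E.
Euler: V − E + F = 2 ⇒ (2E)/5 − E + (24 + x) = 2.
Multiply by 10: 2·(2E) − 5·(2E) + 10·(24 + x) = 20, i.e. 240 + 10x − 3·(72 + 4x) = 20.
Collecting terms: −2x + 24 = 20, so −2x = −4, so x = 2.
Then 2E = 72 + 4·2 = 80, so E = 40, V = 2E/5 = 16, F = 24 + 2 = 26.

2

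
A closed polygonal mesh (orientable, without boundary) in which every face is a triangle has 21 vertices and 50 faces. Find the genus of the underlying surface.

3

Every face is a triangle, so 2E = 3·50 = 150, giving E = 75.
χ = V − E + F = 21 − 75 + 50 = -4.
For a closed orientable surface χ = 2 − 2g, so g = (2 − (-4))/2 = 3.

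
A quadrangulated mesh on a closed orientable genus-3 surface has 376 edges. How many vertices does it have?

184

χ = 2 − 2·3 = -4, and every face is a square so 4F = 2E.
F = 2E/4 = 188. Then V = -4 + E − F = -4 + 376 − 188 = 184.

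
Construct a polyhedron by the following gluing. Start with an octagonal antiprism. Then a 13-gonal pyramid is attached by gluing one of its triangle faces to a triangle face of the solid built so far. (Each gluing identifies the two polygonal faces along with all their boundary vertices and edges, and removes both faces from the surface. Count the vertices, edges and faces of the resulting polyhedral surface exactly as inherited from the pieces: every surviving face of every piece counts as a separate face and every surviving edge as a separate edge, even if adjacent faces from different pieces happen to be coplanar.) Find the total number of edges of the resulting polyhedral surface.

55

An octagonal antiprism: V=16, E=32, F=18.
Attach a 13-gonal pyramid (V=14, E=26, F=14) along a 3-gon: merge 3 vertices and 3 edges, delete both glued faces → V=27, E=55, F=30.
Check: V − E + F = 27 − 55 + 30 = 2.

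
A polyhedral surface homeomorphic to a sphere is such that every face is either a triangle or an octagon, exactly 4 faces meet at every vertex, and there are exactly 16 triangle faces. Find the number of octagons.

Let x be the number of octagons; then F = 16 + x.
Edge–face incidences: 2E = 3·16 + 8·x = 48 + 8x.
Every vertex has degree 4, so 4V = 2E.
Euler: V − E + F = 2 ⇒ (2E)/4 − E + (16 + x) = 2.
Multiply by 8: 2·(2E) − 4·(2E) + 8·(16 + x) = 16, i.e. 128 + 8x − 2·(48 + 8x) = 16.
Collecting terms: −8x + 32 = 16, so −8x = −16, so x = 2.
Then 2E = 48 + 8·2 = 64, so E = 32, V = 2E/4 = 16, F = 16 + 2 = 18.

2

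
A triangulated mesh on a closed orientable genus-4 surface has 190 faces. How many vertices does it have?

89

χ = 2 − 2·4 = -6, and every face is a triangle so 3F = 2E.
E = 3·190/2 = 285. Then V = -6 + E − F = -6 + 285 − 190 = 89.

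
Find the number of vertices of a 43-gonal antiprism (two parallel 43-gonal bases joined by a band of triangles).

86

An antiprism on an n-gon has two n-gon caps and 2n triangles: V = 2·43 = 86, E = 4·43 = 172, F = 2·43 + 2 = 88.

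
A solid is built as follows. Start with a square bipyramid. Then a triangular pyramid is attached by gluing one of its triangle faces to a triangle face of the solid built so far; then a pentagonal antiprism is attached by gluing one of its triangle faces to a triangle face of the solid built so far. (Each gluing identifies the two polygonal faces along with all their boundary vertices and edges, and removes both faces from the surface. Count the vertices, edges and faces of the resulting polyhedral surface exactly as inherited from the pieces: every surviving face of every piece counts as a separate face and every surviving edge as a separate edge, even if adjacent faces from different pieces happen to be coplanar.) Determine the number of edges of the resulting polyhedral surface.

A square bipyramid: V=6, E=12, F=8.
Attach a triangular pyramid (V=4, E=6, F=4) along a 3-gon: merge 3 vertices and 3 edges, delete both glued faces → V=7, E=15, F=10.
Attach a pentagonal antiprism (V=10, E=20, F=12) along a 3-gon: merge 3 vertices and 3 edges, delete both glued faces → V=14, E=32, F=20.
Check: V − E + F = 14 − 32 + 20 = 2.

32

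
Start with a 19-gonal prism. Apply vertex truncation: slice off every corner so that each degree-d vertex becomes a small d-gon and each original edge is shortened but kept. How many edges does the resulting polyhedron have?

171

The base solid has V = 38, E = 57, F = 21.
Truncation replaces each original edge-end by a new vertex, so V′ = 2E = 114.
Each original edge survives, and each old vertex of degree d contributes d new edges; summing degrees gives Σd = 2E, so E′ = E + 2E = 3E = 171.
Each original face survives and each original vertex becomes one new face: F′ = F + V = 59.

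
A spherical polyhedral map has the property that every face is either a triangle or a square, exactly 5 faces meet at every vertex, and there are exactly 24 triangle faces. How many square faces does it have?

Let x be the number of squares; then F = 24 + x.
Edge–face incidences: 2E = 3·24 + 4·x = 72 + 4x.
Every vertex has degree 5, so 5V = 2E.
Euler: V − E + F = 2 ⇒ (2E)/5 − E + (24 + x) = 2.
Multiply by 10: 2·(2E) − 5·(2E) + 10·(24 + x) = 20, i.e. 240 + 10x − 3·(72 + 4x) = 20.
Collecting terms: −2x + 24 = 20, so −2x = −4, so x = 2.
Then 2E = 72 + 4·2 = 80, so E = 40, V = 2E/5 = 16, F = 24 + 2 = 26.

2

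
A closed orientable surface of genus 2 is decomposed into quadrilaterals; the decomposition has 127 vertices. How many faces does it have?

129

χ = 2 − 2·2 = -2, and every face is a square so 4F = 2E.
V − E + F = -2 with E = 4F/2 gives 127 − (4/2 − 1)·F = -2, so F = 129 and E = 258.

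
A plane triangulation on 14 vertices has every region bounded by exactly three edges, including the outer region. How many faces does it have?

In a plane triangulation 3F = 2E and V − E + F = 2, so F = 2V − 4 = 2·14 − 4 = 24.

24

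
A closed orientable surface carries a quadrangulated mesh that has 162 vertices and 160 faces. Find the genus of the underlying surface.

0

Every face is a square, so 2E = 4·160 = 640, giving E = 320.
χ = V − E + F = 162 − 320 + 160 = 2.
For a closed orientable surface χ = 2 − 2g, so g = (2 − (2))/2 = 0.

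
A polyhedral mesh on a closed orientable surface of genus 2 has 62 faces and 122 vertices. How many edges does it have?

186

For a closed orientable surface of genus 2, χ = 2 − 2·2 = -2.
E = V + F − (-2) = 122 + 62 − (-2) = 186.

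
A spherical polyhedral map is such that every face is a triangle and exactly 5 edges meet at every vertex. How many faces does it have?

20

Each face has 3 edges and each edge borders two faces, so 2E = 3F.
Each vertex has degree 5, so 5V = 2E and hence V = 3F/5.
Euler: V − E + F = 2 ⇒ (3F/5) − (3F/2) + F = 2.
Multiply by 10: (6 − 15 + 10)F = 20, i.e. 1F = 20.
So F = 20, E = 3·20/2 = 30, V = 3·20/5 = 12.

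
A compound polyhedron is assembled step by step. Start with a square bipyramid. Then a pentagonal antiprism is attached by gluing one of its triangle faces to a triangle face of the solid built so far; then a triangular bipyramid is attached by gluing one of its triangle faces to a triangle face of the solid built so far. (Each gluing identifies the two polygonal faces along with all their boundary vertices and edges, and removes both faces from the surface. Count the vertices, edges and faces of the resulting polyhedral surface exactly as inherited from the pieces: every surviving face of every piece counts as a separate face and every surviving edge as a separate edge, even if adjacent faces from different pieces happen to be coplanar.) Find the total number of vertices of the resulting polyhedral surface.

15

A square bipyramid: V=6, E=12, F=8.
Attach a pentagonal antiprism (V=10, E=20, F=12) along a 3-gon: merge 3 vertices and 3 edges, delete both glued faces → V=13, E=29, F=18.
Attach a triangular bipyramid (V=5, E=9, F=6) along a 3-gon: merge 3 vertices and 3 edges, delete both glued faces → V=15, E=35, F=22.
Check: V − E + F = 15 − 35 + 22 = 2.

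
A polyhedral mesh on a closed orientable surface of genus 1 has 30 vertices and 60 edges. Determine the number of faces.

30

For a closed orientable surface of genus 1, χ = 2 − 2·1 = 0.
F = 0 − V + E = 0 − 30 + 60 = 30.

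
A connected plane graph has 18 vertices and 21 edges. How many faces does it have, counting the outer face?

Euler's formula for a connected plane graph: V − E + F = 2, so F = 2 − 18 + 21 = 5.

5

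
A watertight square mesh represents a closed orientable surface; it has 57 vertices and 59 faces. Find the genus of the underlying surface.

2

Every face is a square, so 2E = 4·59 = 236, giving E = 118.
χ = V − E + F = 57 − 118 + 59 = -2.
For a closed orientable surface χ = 2 − 2g, so g = (2 − (-2))/2 = 2.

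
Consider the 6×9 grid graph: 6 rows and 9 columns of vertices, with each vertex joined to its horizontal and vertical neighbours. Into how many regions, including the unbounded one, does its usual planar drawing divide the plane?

41

The grid has V = 6·9 = 54 vertices and E = 6·8 + 9·5 = 93 edges.
F = 2 − V + E = 2 − 54 + 93 = 41.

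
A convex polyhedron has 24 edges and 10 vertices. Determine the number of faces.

16

Here V − E + F = 2.
F = 2 − V + E = 2 − 10 + 24 = 16.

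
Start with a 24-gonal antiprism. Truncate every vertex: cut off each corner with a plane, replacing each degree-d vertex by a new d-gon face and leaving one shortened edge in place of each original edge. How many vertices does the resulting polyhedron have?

The base solid has V = 48, E = 96, F = 50.
Truncation replaces each original edge-end by a new vertex, so V′ = 2E = 192.
Each original edge survives, and each old vertex of degree d contributes d new edges; summing degrees gives Σd = 2E, so E′ = E + 2E = 3E = 288.
Each original face survives and each original vertex becomes one new face: F′ = F + V = 98.

192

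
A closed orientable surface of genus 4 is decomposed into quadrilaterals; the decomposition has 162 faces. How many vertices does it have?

156

χ = 2 − 2·4 = -6, and every face is a square so 4F = 2E.
E = 4·162/2 = 324. Then V = -6 + E − F = -6 + 324 − 162 = 156.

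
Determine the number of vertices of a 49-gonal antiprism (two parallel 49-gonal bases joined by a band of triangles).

An antiprism on an n-gon has two n-gon caps and 2n triangles: V = 2·49 = 98, E = 4·49 = 196, F = 2·49 + 2 = 100.

98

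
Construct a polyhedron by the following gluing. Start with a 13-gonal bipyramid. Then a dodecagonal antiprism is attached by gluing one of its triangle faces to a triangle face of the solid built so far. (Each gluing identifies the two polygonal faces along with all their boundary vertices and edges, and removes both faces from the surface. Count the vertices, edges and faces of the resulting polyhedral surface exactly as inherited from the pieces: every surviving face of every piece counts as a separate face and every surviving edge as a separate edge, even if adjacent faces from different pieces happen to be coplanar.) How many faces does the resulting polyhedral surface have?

A 13-gonal bipyramid: V=15, E=39, F=26.
Attach a dodecagonal antiprism (V=24, E=48, F=26) along a 3-gon: merge 3 vertices and 3 edges, delete both glued faces → V=36, E=84, F=50.
Check: V − E + F = 36 − 84 + 50 = 2.

50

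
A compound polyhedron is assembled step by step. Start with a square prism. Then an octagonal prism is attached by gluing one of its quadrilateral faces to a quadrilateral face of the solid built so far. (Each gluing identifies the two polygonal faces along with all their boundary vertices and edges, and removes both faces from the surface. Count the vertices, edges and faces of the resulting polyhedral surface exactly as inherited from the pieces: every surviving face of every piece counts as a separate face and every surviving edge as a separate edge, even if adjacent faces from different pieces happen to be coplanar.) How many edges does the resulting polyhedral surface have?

A square prism: V=8, E=12, F=6.
Attach an octagonal prism (V=16, E=24, F=10) along a 4-gon: merge 4 vertices and 4 edges, delete both glued faces → V=20, E=32, F=14.
Check: V − E + F = 20 − 32 + 14 = 2.

32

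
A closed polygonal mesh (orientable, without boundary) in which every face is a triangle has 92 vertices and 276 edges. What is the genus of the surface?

1

Every face is a triangle and each edge borders two faces, so 3F = 2·276, giving F = 184.
χ = V − E + F = 92 − 276 + 184 = 0.
For a closed orientable surface χ = 2 − 2g, so g = (2 − (0))/2 = 1.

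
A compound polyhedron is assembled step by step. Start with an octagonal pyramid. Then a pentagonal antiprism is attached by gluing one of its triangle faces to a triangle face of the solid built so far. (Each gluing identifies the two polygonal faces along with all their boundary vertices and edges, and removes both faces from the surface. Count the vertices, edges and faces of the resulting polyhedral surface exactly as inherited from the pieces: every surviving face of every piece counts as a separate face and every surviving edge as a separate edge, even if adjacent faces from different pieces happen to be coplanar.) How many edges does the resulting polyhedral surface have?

An octagonal pyramid: V=9, E=16, F=9.
Attach a pentagonal antiprism (V=10, E=20, F=12) along a 3-gon: merge 3 vertices and 3 edges, delete both glued faces → V=16, E=33, F=19.
Check: V − E + F = 16 − 33 + 19 = 2.

33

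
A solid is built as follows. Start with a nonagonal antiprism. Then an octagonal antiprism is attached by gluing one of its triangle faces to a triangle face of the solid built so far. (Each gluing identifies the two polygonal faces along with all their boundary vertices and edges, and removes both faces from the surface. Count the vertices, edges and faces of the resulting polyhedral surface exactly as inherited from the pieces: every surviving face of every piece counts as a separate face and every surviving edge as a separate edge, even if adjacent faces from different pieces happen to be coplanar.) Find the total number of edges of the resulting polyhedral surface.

65

A nonagonal antiprism: V=18, E=36, F=20.
Attach an octagonal antiprism (V=16, E=32, F=18) along a 3-gon: merge 3 vertices and 3 edges, delete both glued faces → V=31, E=65, F=36.
Check: V − E + F = 31 − 65 + 36 = 2.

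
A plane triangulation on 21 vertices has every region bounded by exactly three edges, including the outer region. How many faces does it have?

In a plane triangulation 3F = 2E and V − E + F = 2, so F = 2V − 4 = 2·21 − 4 = 38.

38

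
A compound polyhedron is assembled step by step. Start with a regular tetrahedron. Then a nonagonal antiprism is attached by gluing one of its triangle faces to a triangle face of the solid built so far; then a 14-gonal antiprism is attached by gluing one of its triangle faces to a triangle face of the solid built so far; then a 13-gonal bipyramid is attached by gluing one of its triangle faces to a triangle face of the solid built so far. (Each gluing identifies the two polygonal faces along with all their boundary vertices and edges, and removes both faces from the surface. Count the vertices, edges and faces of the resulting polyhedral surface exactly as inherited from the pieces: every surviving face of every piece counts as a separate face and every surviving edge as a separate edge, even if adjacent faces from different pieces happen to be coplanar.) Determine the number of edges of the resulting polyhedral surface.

128

A regular tetrahedron: V=4, E=6, F=4.
Attach a nonagonal antiprism (V=18, E=36, F=20) along a 3-gon: merge 3 vertices and 3 edges, delete both glued faces → V=19, E=39, F=22.
Attach a 14-gonal antiprism (V=28, E=56, F=30) along a 3-gon: merge 3 vertices and 3 edges, delete both glued faces → V=44, E=92, F=50.
Attach a 13-gonal bipyramid (V=15, E=39, F=26) along a 3-gon: merge 3 vertices and 3 edges, delete both glued faces → V=56, E=128, F=74.
Check: V − E + F = 56 − 128 + 74 = 2.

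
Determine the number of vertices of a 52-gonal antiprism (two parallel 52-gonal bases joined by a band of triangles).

104

An antiprism on an n-gon has two n-gon caps and 2n triangles: V = 2·52 = 104, E = 4·52 = 208, F = 2·52 + 2 = 106.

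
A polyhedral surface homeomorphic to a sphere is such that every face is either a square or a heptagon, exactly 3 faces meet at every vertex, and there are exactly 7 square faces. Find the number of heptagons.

Let x be the number of heptagons; then F = 7 + x.
Edge–face incidences: 2E = 4·7 + 7·x = 28 + 7x.
Every vertex has degree 3, so 3V = 2E.
Euler: V − E + F = 2 ⇒ (2E)/3 − E + (7 + x) = 2.
Multiply by 6: 2·(2E) − 3·(2E) + 6·(7 + x) = 12, i.e. 42 + 6x − (28 + 7x) = 12.
Collecting terms: −x + 14 = 12, so −x = −2, so x = 2.
Then 2E = 28 + 7·2 = 42, so E = 21, V = 2E/3 = 14, F = 7 + 2 = 9.

2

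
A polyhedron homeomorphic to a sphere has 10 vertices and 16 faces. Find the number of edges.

Here V − E + F = 2.
E = V + F − (2) = 10 + 16 − (2) = 24.

24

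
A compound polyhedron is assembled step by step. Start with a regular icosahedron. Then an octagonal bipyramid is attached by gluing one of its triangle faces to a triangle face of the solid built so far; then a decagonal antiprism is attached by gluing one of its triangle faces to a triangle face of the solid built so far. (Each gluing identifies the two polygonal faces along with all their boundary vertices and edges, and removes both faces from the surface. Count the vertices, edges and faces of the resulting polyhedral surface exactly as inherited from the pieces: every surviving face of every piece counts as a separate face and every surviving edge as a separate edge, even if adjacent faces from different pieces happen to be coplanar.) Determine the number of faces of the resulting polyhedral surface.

54

A regular icosahedron: V=12, E=30, F=20.
Attach an octagonal bipyramid (V=10, E=24, F=16) along a 3-gon: merge 3 vertices and 3 edges, delete both glued faces → V=19, E=51, F=34.
Attach a decagonal antiprism (V=20, E=40, F=22) along a 3-gon: merge 3 vertices and 3 edges, delete both glued faces → V=36, E=88, F=54.
Check: V − E + F = 36 − 88 + 54 = 2.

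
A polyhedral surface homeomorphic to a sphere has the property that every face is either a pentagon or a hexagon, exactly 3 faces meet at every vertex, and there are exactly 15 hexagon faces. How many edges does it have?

75

Let x be the number of pentagons; then F = 15 + x.
Edge–face incidences: 2E = 6·15 + 5·x = 90 + 5x.
Every vertex has degree 3, so 3V = 2E.
Euler: V − E + F = 2 ⇒ (2E)/3 − E + (15 + x) = 2.
Multiply by 6: 2·(2E) − 3·(2E) + 6·(15 + x) = 12, i.e. 90 + 6x − (90 + 5x) = 12.
Collecting terms: x = 12.
Then 2E = 90 + 5·12 = 150, so E = 75, V = 2E/3 = 50, F = 15 + 12 = 27.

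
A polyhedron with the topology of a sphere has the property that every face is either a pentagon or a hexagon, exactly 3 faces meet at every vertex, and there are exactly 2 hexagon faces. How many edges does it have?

Let x be the number of pentagons; then F = 2 + x.
Edge–face incidences: 2E = 6·2 + 5·x = 12 + 5x.
Every vertex has degree 3, so 3V = 2E.
Euler: V − E + F = 2 ⇒ (2E)/3 − E + (2 + x) = 2.
Multiply by 6: 2·(2E) − 3·(2E) + 6·(2 + x) = 12, i.e. 12 + 6x − (12 + 5x) = 12.
Collecting terms: x = 12.
Then 2E = 12 + 5·12 = 72, so E = 36, V = 2E/3 = 24, F = 2 + 12 = 14.

36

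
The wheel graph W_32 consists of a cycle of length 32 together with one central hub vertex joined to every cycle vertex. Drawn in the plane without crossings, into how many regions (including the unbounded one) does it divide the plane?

W_32 has V = 32 + 1 = 33 vertices and E = 2·32 = 64 edges.
By Euler's formula F = 2 − V + E = 2 − 33 + 64 = 33.

33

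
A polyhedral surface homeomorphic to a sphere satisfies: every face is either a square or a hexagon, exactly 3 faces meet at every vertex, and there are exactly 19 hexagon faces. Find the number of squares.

6

Let x be the number of squares; then F = 19 + x.
Edge–face incidences: 2E = 6·19 + 4·x = 114 + 4x.
Every vertex has degree 3, so 3V = 2E.
Euler: V − E + F = 2 ⇒ (2E)/3 − E + (19 + x) = 2.
Multiply by 6: 2·(2E) − 3·(2E) + 6·(19 + x) = 12, i.e. 114 + 6x − (114 + 4x) = 12.
Collecting terms: 2x = 12, so x = 6.
Then 2E = 114 + 4·6 = 138, so E = 69, V = 2E/3 = 46, F = 19 + 6 = 25.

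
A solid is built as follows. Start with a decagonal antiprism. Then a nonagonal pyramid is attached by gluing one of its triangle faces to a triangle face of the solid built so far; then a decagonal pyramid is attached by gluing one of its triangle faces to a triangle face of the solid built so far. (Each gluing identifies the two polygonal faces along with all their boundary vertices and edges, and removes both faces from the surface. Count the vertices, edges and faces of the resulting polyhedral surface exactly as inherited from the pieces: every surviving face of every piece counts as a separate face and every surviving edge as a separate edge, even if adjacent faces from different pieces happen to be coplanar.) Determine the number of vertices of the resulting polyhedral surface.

35

A decagonal antiprism: V=20, E=40, F=22.
Attach a nonagonal pyramid (V=10, E=18, F=10) along a 3-gon: merge 3 vertices and 3 edges, delete both glued faces → V=27, E=55, F=30.
Attach a decagonal pyramid (V=11, E=20, F=11) along a 3-gon: merge 3 vertices and 3 edges, delete both glued faces → V=35, E=72, F=39.
Check: V − E + F = 35 − 72 + 39 = 2.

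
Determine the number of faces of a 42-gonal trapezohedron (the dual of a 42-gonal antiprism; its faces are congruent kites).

84

The n-trapezohedron (dual of the n-antiprism) has V = 2·42 + 2 = 86, E = 4·42 = 168, F = 2·42 = 84.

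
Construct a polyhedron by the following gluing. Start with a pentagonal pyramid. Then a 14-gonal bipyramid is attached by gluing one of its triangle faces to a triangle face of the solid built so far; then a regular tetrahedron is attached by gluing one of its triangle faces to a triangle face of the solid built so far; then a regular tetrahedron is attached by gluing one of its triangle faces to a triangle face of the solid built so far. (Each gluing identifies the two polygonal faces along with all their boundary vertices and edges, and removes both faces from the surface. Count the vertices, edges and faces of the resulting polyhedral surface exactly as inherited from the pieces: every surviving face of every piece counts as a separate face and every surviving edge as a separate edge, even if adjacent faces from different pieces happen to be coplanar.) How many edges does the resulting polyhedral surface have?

A pentagonal pyramid: V=6, E=10, F=6.
Attach a 14-gonal bipyramid (V=16, E=42, F=28) along a 3-gon: merge 3 vertices and 3 edges, delete both glued faces → V=19, E=49, F=32.
Attach a regular tetrahedron (V=4, E=6, F=4) along a 3-gon: merge 3 vertices and 3 edges, delete both glued faces → V=20, E=52, F=34.
Attach a regular tetrahedron (V=4, E=6, F=4) along a 3-gon: merge 3 vertices and 3 edges, delete both glued faces → V=21, E=55, F=36.
Check: V − E + F = 21 − 55 + 36 = 2.

55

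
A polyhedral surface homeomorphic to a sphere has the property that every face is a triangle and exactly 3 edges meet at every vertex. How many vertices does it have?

Each face has 3 edges and each edge borders two faces, so 2E = 3F.
Each vertex has degree 3, so 3V = 2E and hence V = 3F/3.
Euler: V − E + F = 2 ⇒ (3F/3) − (3F/2) + F = 2.
Multiply by 6: (6 − 9 + 6)F = 12, i.e. 3F = 12.
So F = 4, E = 3·4/2 = 6, V = 3·4/3 = 4.

4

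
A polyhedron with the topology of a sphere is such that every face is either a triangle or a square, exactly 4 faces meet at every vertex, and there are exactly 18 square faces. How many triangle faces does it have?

8

Let x be the number of triangles; then F = 18 + x.
Edge–face incidences: 2E = 4·18 + 3·x = 72 + 3x.
Every vertex has degree 4, so 4V = 2E.
Euler: V − E + F = 2 ⇒ (2E)/4 − E + (18 + x) = 2.
Multiply by 8: 2·(2E) − 4·(2E) + 8·(18 + x) = 16, i.e. 144 + 8x − 2·(72 + 3x) = 16.
Collecting terms: 2x = 16, so x = 8.
Then 2E = 72 + 3·8 = 96, so E = 48, V = 2E/4 = 24, F = 18 + 8 = 26.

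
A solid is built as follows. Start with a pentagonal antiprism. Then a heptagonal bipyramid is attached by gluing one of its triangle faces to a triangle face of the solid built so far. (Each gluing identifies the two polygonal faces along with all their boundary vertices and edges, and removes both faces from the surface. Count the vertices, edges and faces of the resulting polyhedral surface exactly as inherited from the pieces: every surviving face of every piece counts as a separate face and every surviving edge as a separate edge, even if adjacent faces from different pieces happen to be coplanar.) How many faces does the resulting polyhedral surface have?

24

A pentagonal antiprism: V=10, E=20, F=12.
Attach a heptagonal bipyramid (V=9, E=21, F=14) along a 3-gon: merge 3 vertices and 3 edges, delete both glued faces → V=16, E=38, F=24.
Check: V − E + F = 16 − 38 + 24 = 2.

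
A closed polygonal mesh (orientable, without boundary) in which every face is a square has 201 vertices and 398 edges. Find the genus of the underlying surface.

0

Every face is a square and each edge borders two faces, so 4F = 2·398, giving F = 199.
χ = V − E + F = 201 − 398 + 199 = 2.
For a closed orientable surface χ = 2 − 2g, so g = (2 − (2))/2 = 0.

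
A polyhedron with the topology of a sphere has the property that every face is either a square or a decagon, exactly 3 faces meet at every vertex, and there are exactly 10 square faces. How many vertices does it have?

Let x be the number of decagons; then F = 10 + x.
Edge–face incidences: 2E = 4·10 + 10·x = 40 + 10x.
Every vertex has degree 3, so 3V = 2E.
Euler: V − E + F = 2 ⇒ (2E)/3 − E + (10 + x) = 2.
Multiply by 6: 2·(2E) − 3·(2E) + 6·(10 + x) = 12, i.e. 60 + 6x − (40 + 10x) = 12.
Collecting terms: −4x + 20 = 12, so −4x = −8, so x = 2.
Then 2E = 40 + 10·2 = 60, so E = 30, V = 2E/3 = 20, F = 10 + 2 = 12.

20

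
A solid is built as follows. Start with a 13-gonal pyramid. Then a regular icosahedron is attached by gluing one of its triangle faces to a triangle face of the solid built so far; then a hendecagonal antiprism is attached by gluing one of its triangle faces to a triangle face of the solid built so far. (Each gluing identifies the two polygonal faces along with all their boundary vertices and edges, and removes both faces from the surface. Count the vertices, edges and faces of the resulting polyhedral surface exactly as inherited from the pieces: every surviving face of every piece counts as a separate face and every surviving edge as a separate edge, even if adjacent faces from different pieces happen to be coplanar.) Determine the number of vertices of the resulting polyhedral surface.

42

A 13-gonal pyramid: V=14, E=26, F=14.
Attach a regular icosahedron (V=12, E=30, F=20) along a 3-gon: merge 3 vertices and 3 edges, delete both glued faces → V=23, E=53, F=32.
Attach a hendecagonal antiprism (V=22, E=44, F=24) along a 3-gon: merge 3 vertices and 3 edges, delete both glued faces → V=42, E=94, F=54.
Check: V − E + F = 42 − 94 + 54 = 2.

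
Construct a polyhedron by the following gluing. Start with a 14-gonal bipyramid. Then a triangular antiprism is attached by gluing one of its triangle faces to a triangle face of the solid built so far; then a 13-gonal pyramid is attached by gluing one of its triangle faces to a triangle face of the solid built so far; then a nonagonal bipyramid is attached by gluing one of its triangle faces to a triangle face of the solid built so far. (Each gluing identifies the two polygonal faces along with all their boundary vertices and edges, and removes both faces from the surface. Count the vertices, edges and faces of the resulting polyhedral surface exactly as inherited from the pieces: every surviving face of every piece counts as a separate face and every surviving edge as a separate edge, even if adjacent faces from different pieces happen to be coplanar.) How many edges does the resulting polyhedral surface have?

98

A 14-gonal bipyramid: V=16, E=42, F=28.
Attach a triangular antiprism (V=6, E=12, F=8) along a 3-gon: merge 3 vertices and 3 edges, delete both glued faces → V=19, E=51, F=34.
Attach a 13-gonal pyramid (V=14, E=26, F=14) along a 3-gon: merge 3 vertices and 3 edges, delete both glued faces → V=30, E=74, F=46.
Attach a nonagonal bipyramid (V=11, E=27, F=18) along a 3-gon: merge 3 vertices and 3 edges, delete both glued faces → V=38, E=98, F=62.
Check: V − E + F = 38 − 98 + 62 = 2.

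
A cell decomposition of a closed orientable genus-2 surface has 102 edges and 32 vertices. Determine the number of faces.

For a closed orientable surface of genus 2, χ = 2 − 2·2 = -2.
F = -2 − V + E = -2 − 32 + 102 = 68.

68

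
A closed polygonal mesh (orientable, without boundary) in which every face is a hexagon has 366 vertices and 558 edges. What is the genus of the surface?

4

Every face is a hexagon and each edge borders two faces, so 6F = 2·558, giving F = 186.
χ = V − E + F = 366 − 558 + 186 = -6.
For a closed orientable surface χ = 2 − 2g, so g = (2 − (-6))/2 = 4.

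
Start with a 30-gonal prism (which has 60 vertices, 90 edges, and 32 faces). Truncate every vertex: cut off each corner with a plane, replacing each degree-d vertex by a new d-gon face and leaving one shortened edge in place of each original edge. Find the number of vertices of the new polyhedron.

180

Truncation replaces each original edge-end by a new vertex, so V′ = 2E = 180.
Each original edge survives, and each old vertex of degree d contributes d new edges; summing degrees gives Σd = 2E, so E′ = E + 2E = 3E = 270.
Each original face survives and each original vertex becomes one new face: F′ = F + V = 92.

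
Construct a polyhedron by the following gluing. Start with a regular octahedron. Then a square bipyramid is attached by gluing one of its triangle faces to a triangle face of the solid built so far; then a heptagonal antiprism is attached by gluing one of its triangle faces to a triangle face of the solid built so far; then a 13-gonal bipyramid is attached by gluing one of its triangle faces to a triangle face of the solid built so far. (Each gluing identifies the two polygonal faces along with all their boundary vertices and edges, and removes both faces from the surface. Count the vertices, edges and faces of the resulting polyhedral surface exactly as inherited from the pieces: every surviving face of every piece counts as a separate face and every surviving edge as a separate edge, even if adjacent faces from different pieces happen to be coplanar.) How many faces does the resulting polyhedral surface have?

52

A regular octahedron: V=6, E=12, F=8.
Attach a square bipyramid (V=6, E=12, F=8) along a 3-gon: merge 3 vertices and 3 edges, delete both glued faces → V=9, E=21, F=14.
Attach a heptagonal antiprism (V=14, E=28, F=16) along a 3-gon: merge 3 vertices and 3 edges, delete both glued faces → V=20, E=46, F=28.
Attach a 13-gonal bipyramid (V=15, E=39, F=26) along a 3-gon: merge 3 vertices and 3 edges, delete both glued faces → V=32, E=82, F=52.
Check: V − E + F = 32 − 82 + 52 = 2.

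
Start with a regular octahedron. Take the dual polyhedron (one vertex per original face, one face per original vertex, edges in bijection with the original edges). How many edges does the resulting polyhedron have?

The base solid has V = 6, E = 12, F = 8.
The dual swaps V and F and preserves E: V′ = F = 8, E′ = E = 12, F′ = V = 6.

12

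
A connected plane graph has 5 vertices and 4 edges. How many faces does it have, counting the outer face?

Euler's formula for a connected plane graph: V − E + F = 2, so F = 2 − 5 + 4 = 1.

1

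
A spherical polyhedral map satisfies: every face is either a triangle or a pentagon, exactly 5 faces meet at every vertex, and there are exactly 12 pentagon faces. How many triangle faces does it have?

Let x be the number of triangles; then F = 12 + x.
Edge–face incidences: 2E = 5·12 + 3·x = 60 + 3x.
Every vertex has degree 5, so 5V = 2E.
Euler: V − E + F = 2 ⇒ (2E)/5 − E + (12 + x) = 2.
Multiply by 10: 2·(2E) − 5·(2E) + 10·(12 + x) = 20, i.e. 120 + 10x − 3·(60 + 3x) = 20.
Collecting terms: x − 60 = 20, so x = 80.
Then 2E = 60 + 3·80 = 300, so E = 150, V = 2E/5 = 60, F = 12 + 80 = 92.

80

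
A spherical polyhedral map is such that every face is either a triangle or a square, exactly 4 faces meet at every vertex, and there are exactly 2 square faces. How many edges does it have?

Let x be the number of triangles; then F = 2 + x.
Edge–face incidences: 2E = 4·2 + 3·x = 8 + 3x.
Every vertex has degree 4, so 4V = 2E.
Euler: V − E + F = 2 ⇒ (2E)/4 − E + (2 + x) = 2.
Multiply by 8: 2·(2E) − 4·(2E) + 8·(2 + x) = 16, i.e. 16 + 8x − 2·(8 + 3x) = 16.
Collecting terms: 2x = 16, so x = 8.
Then 2E = 8 + 3·8 = 32, so E = 16, V = 2E/4 = 8, F = 2 + 8 = 10.

16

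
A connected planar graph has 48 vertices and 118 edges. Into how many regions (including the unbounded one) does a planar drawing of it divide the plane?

Euler's formula for a connected plane graph: V − E + F = 2, so F = 2 − 48 + 118 = 72.

72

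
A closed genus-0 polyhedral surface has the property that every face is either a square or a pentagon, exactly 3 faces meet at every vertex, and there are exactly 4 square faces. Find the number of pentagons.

Let x be the number of pentagons; then F = 4 + x.
Edge–face incidences: 2E = 4·4 + 5·x = 16 + 5x.
Every vertex has degree 3, so 3V = 2E.
Euler: V − E + F = 2 ⇒ (2E)/3 − E + (4 + x) = 2.
Multiply by 6: 2·(2E) − 3·(2E) + 6·(4 + x) = 12, i.e. 24 + 6x − (16 + 5x) = 12.
Collecting terms: x + 8 = 12, so x = 4.
Then 2E = 16 + 5·4 = 36, so E = 18, V = 2E/3 = 12, F = 4 + 4 = 8.

4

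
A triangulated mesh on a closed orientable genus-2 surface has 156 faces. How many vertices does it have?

76

χ = 2 − 2·2 = -2, and every face is a triangle so 3F = 2E.
E = 3·156/2 = 234. Then V = -2 + E − F = -2 + 234 − 156 = 76.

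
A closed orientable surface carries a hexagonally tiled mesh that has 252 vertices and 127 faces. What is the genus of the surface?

2

Every face is a hexagon, so 2E = 6·127 = 762, giving E = 381.
χ = V − E + F = 252 − 381 + 127 = -2.
For a closed orientable surface χ = 2 − 2g, so g = (2 − (-2))/2 = 2.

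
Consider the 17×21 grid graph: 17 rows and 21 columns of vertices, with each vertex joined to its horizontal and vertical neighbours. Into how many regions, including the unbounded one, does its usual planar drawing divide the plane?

321

The grid has V = 17·21 = 357 vertices and E = 17·20 + 21·16 = 676 edges.
F = 2 − V + E = 2 − 357 + 676 = 321.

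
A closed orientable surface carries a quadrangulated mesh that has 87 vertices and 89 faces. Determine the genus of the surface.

2

Every face is a square, so 2E = 4·89 = 356, giving E = 178.
χ = V − E + F = 87 − 178 + 89 = -2.
For a closed orientable surface χ = 2 − 2g, so g = (2 − (-2))/2 = 2.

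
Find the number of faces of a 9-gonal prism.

A prism on an n-gon has two n-gon bases and n rectangular sides: V = 2·9 = 18, E = 3·9 = 27, F = 9 + 2 = 11.
Check: V − E + F = 18 − 27 + 11 = 2.

11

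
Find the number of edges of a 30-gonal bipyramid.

A bipyramid over an n-gon has 2n triangular faces and n + 2 vertices: V = 30 + 2 = 32, E = 3·30 = 90, F = 2·30 = 60.
Check: V − E + F = 32 − 90 + 60 = 2.

90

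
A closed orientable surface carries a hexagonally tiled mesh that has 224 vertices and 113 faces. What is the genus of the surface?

2

Every face is a hexagon, so 2E = 6·113 = 678, giving E = 339.
χ = V − E + F = 224 − 339 + 113 = -2.
For a closed orientable surface χ = 2 − 2g, so g = (2 − (-2))/2 = 2.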